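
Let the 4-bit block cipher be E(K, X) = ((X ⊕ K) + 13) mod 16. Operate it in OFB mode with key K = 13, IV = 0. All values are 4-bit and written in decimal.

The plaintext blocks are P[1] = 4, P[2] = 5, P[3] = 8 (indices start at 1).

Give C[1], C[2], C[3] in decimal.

OFB encryption: S_i = E(K, S_{i−1}) with S_{0} = IV; C_i = P_i ⊕ S_i.
C[1]: S = E(K, 0) = 10; 4 ⊕ 10 = 14.
C[2]: S = E(K, 10) = 4; 5 ⊕ 4 = 1.
C[3]: S = E(K, 4) = 6; 8 ⊕ 6 = 14.

C[1] = 14, C[2] = 1, C[3] = 14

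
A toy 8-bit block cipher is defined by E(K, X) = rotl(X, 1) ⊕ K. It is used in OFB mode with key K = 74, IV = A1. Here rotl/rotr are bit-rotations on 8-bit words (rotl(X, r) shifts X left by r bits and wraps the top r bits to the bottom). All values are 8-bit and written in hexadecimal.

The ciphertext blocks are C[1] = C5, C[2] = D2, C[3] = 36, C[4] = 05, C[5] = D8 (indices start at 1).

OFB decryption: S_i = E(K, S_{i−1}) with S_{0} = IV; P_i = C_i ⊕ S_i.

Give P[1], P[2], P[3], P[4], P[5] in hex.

P[1] = F2, P[2] = C8, P[3] = 76, P[4] = F1, P[5] = 45

P[1]: S = E(K, A1) = 37; C5 ⊕ 37 = F2.
P[2]: S = E(K, 37) = 1A; D2 ⊕ 1A = C8.
P[3]: S = E(K, 1A) = 40; 36 ⊕ 40 = 76.
P[4]: S = E(K, 40) = F4; 05 ⊕ F4 = F1.
P[5]: S = E(K, F4) = 9D; D8 ⊕ 9D = 45.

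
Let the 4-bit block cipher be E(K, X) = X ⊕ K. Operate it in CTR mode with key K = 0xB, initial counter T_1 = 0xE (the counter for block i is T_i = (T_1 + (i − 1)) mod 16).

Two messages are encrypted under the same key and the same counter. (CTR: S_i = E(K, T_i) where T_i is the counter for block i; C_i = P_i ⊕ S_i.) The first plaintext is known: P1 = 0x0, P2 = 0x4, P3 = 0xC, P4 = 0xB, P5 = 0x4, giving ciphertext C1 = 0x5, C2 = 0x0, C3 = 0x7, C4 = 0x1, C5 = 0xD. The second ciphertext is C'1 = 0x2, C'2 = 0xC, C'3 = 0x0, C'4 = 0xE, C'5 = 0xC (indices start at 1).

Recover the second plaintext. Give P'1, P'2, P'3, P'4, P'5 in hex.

P'1 = 0x7, P'2 = 0x8, P'3 = 0xB, P'4 = 0x4, P'5 = 0x5

In CTR with a reused counter, both messages share the same keystream S_i, so C_i ⊕ C'_i = P_i ⊕ P'_i and thus P'_i = P_i ⊕ C_i ⊕ C'_i.
P'1: 0x0 ⊕ 0x5 ⊕ 0x2 = 0x7.
P'2: 0x4 ⊕ 0x0 ⊕ 0xC = 0x8.
P'3: 0xC ⊕ 0x7 ⊕ 0x0 = 0xB.
P'4: 0xB ⊕ 0x1 ⊕ 0xE = 0x4.
P'5: 0x4 ⊕ 0xD ⊕ 0xC = 0x5.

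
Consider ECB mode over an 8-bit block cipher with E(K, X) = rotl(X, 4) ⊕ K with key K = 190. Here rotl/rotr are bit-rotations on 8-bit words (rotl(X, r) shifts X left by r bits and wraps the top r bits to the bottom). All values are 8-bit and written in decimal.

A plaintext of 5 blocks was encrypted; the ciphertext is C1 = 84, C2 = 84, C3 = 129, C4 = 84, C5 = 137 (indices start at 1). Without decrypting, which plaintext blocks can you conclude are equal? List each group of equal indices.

P1 = P2 = P4

ECB encrypts each block independently with the same key, so equal ciphertext blocks imply equal plaintext blocks.
C1 = C2 = C4 = 84, so P1 = P2 = P4.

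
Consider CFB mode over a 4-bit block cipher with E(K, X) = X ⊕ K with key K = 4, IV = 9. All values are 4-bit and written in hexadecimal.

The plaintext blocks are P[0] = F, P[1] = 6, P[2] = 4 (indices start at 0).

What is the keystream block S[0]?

CFB encryption: C_i = P_i ⊕ E(K, C_{i−1}), with C_{−1} = IV.
C[0]: E(K, 9) = D; F ⊕ D = 2.
So S[0] = D.

D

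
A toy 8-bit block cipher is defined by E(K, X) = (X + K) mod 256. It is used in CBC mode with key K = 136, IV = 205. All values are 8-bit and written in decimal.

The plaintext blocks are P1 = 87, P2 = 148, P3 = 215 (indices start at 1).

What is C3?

CBC encryption: C_i = E(K, P_i ⊕ C_{i−1}), with C_{0} = IV.
C1: P1 ⊕ 205 = 154; E(K, 154) = 34.
C2: P2 ⊕ 34 = 182; E(K, 182) = 62.
C3: P3 ⊕ 62 = 233; E(K, 233) = 113.

C3 = 113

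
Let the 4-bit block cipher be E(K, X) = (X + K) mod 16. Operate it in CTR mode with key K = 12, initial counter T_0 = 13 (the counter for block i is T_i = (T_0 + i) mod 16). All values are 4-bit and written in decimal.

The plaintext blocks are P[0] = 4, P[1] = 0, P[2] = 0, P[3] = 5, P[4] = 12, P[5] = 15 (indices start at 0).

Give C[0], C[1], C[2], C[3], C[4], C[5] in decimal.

CTR encryption: S_i = E(K, T_i) where T_i is the counter for block i; C_i = P_i ⊕ S_i.
C[0]: T = 13, S = E(K, T) = 9; 4 ⊕ 9 = 13.
C[1]: T = 14, S = E(K, T) = 10; 0 ⊕ 10 = 10.
C[2]: T = 15, S = E(K, T) = 11; 0 ⊕ 11 = 11.
C[3]: T = 0, S = E(K, T) = 12; 5 ⊕ 12 = 9.
C[4]: T = 1, S = E(K, T) = 13; 12 ⊕ 13 = 1.
C[5]: T = 2, S = E(K, T) = 14; 15 ⊕ 14 = 1.

C[0] = 13, C[1] = 10, C[2] = 11, C[3] = 9, C[4] = 1, C[5] = 1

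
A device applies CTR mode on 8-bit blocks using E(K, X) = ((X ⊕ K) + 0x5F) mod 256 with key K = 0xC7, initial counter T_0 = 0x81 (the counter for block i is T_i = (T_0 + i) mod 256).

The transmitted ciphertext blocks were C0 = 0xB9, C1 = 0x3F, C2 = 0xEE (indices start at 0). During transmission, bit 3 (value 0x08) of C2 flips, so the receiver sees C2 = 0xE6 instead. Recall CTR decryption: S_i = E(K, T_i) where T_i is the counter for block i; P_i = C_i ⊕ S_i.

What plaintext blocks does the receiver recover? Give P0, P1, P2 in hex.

P0 = 0x1C, P1 = 0x9B, P2 = 0x45

Only C2 changed, to 0xE6. In CTR, a change in C_i flips the same bit in P_i only; the keystream is unaffected. Decrypting the received ciphertext:
P0: T = 0x81, S = E(K, T) = 0xA5; 0xB9 ⊕ 0xA5 = 0x1C.
P1: T = 0x82, S = E(K, T) = 0xA4; 0x3F ⊕ 0xA4 = 0x9B.
P2: T = 0x83, S = E(K, T) = 0xA3; 0xE6 ⊕ 0xA3 = 0x45.
Blocks that differ from the original plaintext: P2.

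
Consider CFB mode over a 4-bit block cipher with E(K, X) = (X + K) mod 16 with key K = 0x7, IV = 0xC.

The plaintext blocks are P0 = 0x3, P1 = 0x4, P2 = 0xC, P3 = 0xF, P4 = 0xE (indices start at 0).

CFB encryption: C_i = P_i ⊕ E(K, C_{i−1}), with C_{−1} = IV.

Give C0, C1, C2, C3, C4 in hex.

C0: E(K, 0xC) = 0x3; 0x3 ⊕ 0x3 = 0x0.
C1: E(K, 0x0) = 0x7; 0x4 ⊕ 0x7 = 0x3.
C2: E(K, 0x3) = 0xA; 0xC ⊕ 0xA = 0x6.
C3: E(K, 0x6) = 0xD; 0xF ⊕ 0xD = 0x2.
C4: E(K, 0x2) = 0x9; 0xE ⊕ 0x9 = 0x7.

C0 = 0x0, C1 = 0x3, C2 = 0x6, C3 = 0x2, C4 = 0x7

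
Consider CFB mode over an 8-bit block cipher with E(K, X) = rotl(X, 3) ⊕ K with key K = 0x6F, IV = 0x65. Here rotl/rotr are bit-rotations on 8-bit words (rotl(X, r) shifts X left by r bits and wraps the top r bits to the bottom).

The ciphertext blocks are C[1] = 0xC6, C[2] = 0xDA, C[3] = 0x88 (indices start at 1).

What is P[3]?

P[3] = 0x31

CFB decryption: P_i = C_i ⊕ E(K, C_{i−1}), with C_{0} = IV.
P[3]: E(K, 0xDA) = 0xB9; 0x88 ⊕ 0xB9 = 0x31.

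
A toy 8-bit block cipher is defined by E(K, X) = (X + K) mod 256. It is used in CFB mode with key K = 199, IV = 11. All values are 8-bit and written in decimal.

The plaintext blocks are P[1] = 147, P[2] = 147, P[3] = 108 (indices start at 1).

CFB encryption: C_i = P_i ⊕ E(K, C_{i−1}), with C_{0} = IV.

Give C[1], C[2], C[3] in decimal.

C[1]: E(K, 11) = 210; 147 ⊕ 210 = 65.
C[2]: E(K, 65) = 8; 147 ⊕ 8 = 155.
C[3]: E(K, 155) = 98; 108 ⊕ 98 = 14.

C[1] = 65, C[2] = 155, C[3] = 14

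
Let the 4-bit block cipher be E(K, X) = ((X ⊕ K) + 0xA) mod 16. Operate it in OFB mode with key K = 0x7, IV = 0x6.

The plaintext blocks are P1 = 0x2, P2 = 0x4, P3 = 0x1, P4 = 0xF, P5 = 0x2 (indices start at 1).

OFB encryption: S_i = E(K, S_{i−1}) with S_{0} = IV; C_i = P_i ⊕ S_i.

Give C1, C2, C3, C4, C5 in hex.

C1: S = E(K, 0x6) = 0xB; 0x2 ⊕ 0xB = 0x9.
C2: S = E(K, 0xB) = 0x6; 0x4 ⊕ 0x6 = 0x2.
C3: S = E(K, 0x6) = 0xB; 0x1 ⊕ 0xB = 0xA.
C4: S = E(K, 0xB) = 0x6; 0xF ⊕ 0x6 = 0x9.
C5: S = E(K, 0x6) = 0xB; 0x2 ⊕ 0xB = 0x9.

C1 = 0x9, C2 = 0x2, C3 = 0xA, C4 = 0x9, C5 = 0x9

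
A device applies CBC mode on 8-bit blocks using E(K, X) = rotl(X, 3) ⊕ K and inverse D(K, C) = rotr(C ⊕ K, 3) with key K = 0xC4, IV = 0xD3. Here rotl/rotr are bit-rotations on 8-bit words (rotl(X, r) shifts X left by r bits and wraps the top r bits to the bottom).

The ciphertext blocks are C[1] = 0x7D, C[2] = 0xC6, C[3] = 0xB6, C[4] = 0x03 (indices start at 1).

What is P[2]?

P[2] = 0x3D

CBC decryption: P_i = D(K, C_i) ⊕ C_{i−1}, with C_{0} = IV.
P[2]: D(K, 0xC6) = 0x40; 0x40 ⊕ 0x7D = 0x3D.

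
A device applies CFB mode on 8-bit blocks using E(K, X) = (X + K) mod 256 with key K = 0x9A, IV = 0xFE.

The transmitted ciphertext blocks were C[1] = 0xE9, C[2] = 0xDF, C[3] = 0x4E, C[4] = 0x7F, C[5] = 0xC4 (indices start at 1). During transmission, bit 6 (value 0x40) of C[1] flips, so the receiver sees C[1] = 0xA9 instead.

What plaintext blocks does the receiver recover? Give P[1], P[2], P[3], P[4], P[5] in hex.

P[1] = 0x31, P[2] = 0x9C, P[3] = 0x37, P[4] = 0x97, P[5] = 0xDD

CFB decryption: P_i = C_i ⊕ E(K, C_{i−1}), with C_{0} = IV.
Only C[1] changed, to 0xA9. In CFB, a change in C_i flips the same bit in P_i and garbles P_{i+1}. Decrypting the received ciphertext:
P[1]: E(K, 0xFE) = 0x98; 0xA9 ⊕ 0x98 = 0x31.
P[2]: E(K, 0xA9) = 0x43; 0xDF ⊕ 0x43 = 0x9C.
P[3]: E(K, 0xDF) = 0x79; 0x4E ⊕ 0x79 = 0x37.
P[4]: E(K, 0x4E) = 0xE8; 0x7F ⊕ 0xE8 = 0x97.
P[5]: E(K, 0x7F) = 0x19; 0xC4 ⊕ 0x19 = 0xDD.
Blocks that differ from the original plaintext: P[1], P[2].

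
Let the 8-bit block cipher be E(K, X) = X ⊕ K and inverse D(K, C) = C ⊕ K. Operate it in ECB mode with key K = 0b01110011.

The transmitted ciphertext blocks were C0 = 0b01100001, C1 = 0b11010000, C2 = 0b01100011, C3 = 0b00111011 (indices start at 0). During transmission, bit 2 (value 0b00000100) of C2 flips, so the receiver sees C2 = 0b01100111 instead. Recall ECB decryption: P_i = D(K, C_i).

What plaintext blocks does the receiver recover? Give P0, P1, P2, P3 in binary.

P0 = 0b00010010, P1 = 0b10100011, P2 = 0b00010100, P3 = 0b01001000

Only C2 changed, to 0b01100111. In ECB, a change in C_i affects only P_i. Decrypting the received ciphertext:
P0: D(K, 0b01100001) = 0b00010010.
P1: D(K, 0b11010000) = 0b10100011.
P2: D(K, 0b01100111) = 0b00010100.
P3: D(K, 0b00111011) = 0b01001000.
Blocks that differ from the original plaintext: P2.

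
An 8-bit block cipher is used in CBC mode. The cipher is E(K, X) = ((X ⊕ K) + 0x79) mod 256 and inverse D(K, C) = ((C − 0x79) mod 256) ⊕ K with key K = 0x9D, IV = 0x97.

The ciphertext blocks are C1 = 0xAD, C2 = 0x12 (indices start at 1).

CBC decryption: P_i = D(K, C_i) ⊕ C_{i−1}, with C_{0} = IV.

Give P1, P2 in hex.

P1 = 0x3E, P2 = 0xA9

P1: D(K, 0xAD) = 0xA9; 0xA9 ⊕ 0x97 = 0x3E.
P2: D(K, 0x12) = 0x04; 0x04 ⊕ 0xAD = 0xA9.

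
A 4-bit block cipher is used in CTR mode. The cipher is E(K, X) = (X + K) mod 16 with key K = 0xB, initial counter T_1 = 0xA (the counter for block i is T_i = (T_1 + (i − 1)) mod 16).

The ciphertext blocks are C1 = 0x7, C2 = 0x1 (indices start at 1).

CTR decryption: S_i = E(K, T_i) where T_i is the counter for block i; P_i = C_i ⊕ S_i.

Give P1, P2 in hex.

P1 = 0x2, P2 = 0x7

P1: T = 0xA, S = E(K, T) = 0x5; 0x7 ⊕ 0x5 = 0x2.
P2: T = 0xB, S = E(K, T) = 0x6; 0x1 ⊕ 0x6 = 0x7.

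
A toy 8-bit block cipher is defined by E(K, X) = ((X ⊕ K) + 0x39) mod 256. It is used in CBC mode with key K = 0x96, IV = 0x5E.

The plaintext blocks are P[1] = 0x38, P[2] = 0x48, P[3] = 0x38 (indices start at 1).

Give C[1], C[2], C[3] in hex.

C[1] = 0x29, C[2] = 0x30, C[3] = 0xD7

CBC encryption: C_i = E(K, P_i ⊕ C_{i−1}), with C_{0} = IV.
C[1]: P[1] ⊕ 0x5E = 0x66; E(K, 0x66) = 0x29.
C[2]: P[2] ⊕ 0x29 = 0x61; E(K, 0x61) = 0x30.
C[3]: P[3] ⊕ 0x30 = 0x08; E(K, 0x08) = 0xD7.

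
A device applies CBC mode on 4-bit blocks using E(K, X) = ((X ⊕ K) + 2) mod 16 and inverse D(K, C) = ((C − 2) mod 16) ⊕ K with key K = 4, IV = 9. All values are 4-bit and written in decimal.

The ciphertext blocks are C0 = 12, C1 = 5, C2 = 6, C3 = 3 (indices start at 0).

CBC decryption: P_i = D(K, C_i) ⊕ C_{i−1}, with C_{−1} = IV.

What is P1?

P1 = 11

P1: D(K, 5) = 7; 7 ⊕ 12 = 11.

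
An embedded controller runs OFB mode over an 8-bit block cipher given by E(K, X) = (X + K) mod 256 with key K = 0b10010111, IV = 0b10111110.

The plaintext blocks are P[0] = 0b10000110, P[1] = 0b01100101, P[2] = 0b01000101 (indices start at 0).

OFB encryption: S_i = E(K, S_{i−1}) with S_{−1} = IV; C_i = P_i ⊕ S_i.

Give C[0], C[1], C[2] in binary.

C[0] = 0b11010011, C[1] = 0b10001001, C[2] = 0b11000110

C[0]: S = E(K, 0b10111110) = 0b01010101; 0b10000110 ⊕ 0b01010101 = 0b11010011.
C[1]: S = E(K, 0b01010101) = 0b11101100; 0b01100101 ⊕ 0b11101100 = 0b10001001.
C[2]: S = E(K, 0b11101100) = 0b10000011; 0b01000101 ⊕ 0b10000011 = 0b11000110.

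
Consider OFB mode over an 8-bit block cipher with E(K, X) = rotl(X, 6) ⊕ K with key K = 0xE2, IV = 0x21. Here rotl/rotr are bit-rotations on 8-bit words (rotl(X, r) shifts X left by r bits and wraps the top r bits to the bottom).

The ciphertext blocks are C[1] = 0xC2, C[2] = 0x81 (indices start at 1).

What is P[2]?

OFB decryption: S_i = E(K, S_{i−1}) with S_{0} = IV; P_i = C_i ⊕ S_i.
P[1]: S = E(K, 0x21) = 0xAA; 0xC2 ⊕ 0xAA = 0x68.
P[2]: S = E(K, 0xAA) = 0x48; 0x81 ⊕ 0x48 = 0xC9.

P[2] = 0xC9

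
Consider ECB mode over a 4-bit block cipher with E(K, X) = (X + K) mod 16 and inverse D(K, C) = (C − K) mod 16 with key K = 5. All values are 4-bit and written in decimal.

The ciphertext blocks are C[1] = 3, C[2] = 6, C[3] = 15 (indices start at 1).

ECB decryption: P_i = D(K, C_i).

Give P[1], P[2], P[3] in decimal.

P[1]: D(K, 3) = 14.
P[2]: D(K, 6) = 1.
P[3]: D(K, 15) = 10.

P[1] = 14, P[2] = 1, P[3] = 10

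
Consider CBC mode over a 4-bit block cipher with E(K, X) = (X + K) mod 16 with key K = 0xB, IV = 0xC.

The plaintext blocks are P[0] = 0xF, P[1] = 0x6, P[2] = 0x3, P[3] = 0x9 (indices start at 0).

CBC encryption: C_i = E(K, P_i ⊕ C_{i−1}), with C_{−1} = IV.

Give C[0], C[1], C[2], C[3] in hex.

C[0] = 0xE, C[1] = 0x3, C[2] = 0xB, C[3] = 0xD

C[0]: P[0] ⊕ 0xC = 0x3; E(K, 0x3) = 0xE.
C[1]: P[1] ⊕ 0xE = 0x8; E(K, 0x8) = 0x3.
C[2]: P[2] ⊕ 0x3 = 0x0; E(K, 0x0) = 0xB.
C[3]: P[3] ⊕ 0xB = 0x2; E(K, 0x2) = 0xD.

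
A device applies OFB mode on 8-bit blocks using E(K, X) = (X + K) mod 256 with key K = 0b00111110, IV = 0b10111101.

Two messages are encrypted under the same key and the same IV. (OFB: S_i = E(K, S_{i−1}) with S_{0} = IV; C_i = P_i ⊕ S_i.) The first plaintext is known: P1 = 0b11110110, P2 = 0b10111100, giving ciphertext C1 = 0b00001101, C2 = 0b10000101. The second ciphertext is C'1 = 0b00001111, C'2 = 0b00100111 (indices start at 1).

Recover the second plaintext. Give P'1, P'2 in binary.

P'1 = 0b11110100, P'2 = 0b00011110

In OFB with a reused IV, both messages share the same keystream S_i, so C_i ⊕ C'_i = P_i ⊕ P'_i and thus P'_i = P_i ⊕ C_i ⊕ C'_i.
P'1: 0b11110110 ⊕ 0b00001101 ⊕ 0b00001111 = 0b11110100.
P'2: 0b10111100 ⊕ 0b10000101 ⊕ 0b00100111 = 0b00011110.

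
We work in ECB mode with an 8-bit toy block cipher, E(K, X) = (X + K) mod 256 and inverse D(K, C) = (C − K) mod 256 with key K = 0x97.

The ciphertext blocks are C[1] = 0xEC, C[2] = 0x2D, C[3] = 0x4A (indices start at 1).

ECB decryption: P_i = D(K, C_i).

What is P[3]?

P[3]: D(K, 0x4A) = 0xB3.

P[3] = 0xB3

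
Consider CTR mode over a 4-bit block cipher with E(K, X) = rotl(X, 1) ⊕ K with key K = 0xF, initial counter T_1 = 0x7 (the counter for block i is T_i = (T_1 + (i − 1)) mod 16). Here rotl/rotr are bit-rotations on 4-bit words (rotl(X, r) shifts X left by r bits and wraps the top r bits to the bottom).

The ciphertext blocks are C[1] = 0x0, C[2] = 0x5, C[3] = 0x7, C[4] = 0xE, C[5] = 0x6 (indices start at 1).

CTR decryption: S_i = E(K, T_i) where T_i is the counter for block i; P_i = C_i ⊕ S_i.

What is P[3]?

P[3]: T = 0x9, S = E(K, T) = 0xC; 0x7 ⊕ 0xC = 0xB.

P[3] = 0xB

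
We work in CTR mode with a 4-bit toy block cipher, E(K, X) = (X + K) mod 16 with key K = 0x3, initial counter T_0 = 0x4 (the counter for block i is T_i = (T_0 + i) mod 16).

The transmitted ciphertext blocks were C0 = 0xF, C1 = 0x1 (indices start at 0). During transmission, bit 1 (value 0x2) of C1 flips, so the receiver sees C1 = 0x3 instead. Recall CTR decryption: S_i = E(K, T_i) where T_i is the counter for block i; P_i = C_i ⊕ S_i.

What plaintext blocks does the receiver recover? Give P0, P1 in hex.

P0 = 0x8, P1 = 0xB

Only C1 changed, to 0x3. In CTR, a change in C_i flips the same bit in P_i only; the keystream is unaffected. Decrypting the received ciphertext:
P0: T = 0x4, S = E(K, T) = 0x7; 0xF ⊕ 0x7 = 0x8.
P1: T = 0x5, S = E(K, T) = 0x8; 0x3 ⊕ 0x8 = 0xB.
Blocks that differ from the original plaintext: P1.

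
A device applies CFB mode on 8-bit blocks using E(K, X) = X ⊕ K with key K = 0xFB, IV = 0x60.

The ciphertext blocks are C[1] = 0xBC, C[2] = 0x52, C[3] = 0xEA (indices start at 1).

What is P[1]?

CFB decryption: P_i = C_i ⊕ E(K, C_{i−1}), with C_{0} = IV.
P[1]: E(K, 0x60) = 0x9B; 0xBC ⊕ 0x9B = 0x27.

P[1] = 0x27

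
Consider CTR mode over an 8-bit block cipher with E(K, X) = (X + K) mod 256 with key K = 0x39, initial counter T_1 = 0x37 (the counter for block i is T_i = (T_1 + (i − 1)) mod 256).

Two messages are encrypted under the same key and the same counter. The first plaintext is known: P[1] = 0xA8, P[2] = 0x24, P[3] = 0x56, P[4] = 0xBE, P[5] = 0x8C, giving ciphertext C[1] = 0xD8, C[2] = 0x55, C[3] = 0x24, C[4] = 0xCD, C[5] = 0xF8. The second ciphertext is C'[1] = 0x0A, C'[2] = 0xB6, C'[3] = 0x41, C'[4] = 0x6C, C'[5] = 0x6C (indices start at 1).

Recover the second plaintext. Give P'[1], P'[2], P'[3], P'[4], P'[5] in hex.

In CTR with a reused counter, both messages share the same keystream S_i, so C_i ⊕ C'_i = P_i ⊕ P'_i and thus P'_i = P_i ⊕ C_i ⊕ C'_i.
P'[1]: 0xA8 ⊕ 0xD8 ⊕ 0x0A = 0x7A.
P'[2]: 0x24 ⊕ 0x55 ⊕ 0xB6 = 0xC7.
P'[3]: 0x56 ⊕ 0x24 ⊕ 0x41 = 0x33.
P'[4]: 0xBE ⊕ 0xCD ⊕ 0x6C = 0x1F.
P'[5]: 0x8C ⊕ 0xF8 ⊕ 0x6C = 0x18.

P'[1] = 0x7A, P'[2] = 0xC7, P'[3] = 0x33, P'[4] = 0x1F, P'[5] = 0x18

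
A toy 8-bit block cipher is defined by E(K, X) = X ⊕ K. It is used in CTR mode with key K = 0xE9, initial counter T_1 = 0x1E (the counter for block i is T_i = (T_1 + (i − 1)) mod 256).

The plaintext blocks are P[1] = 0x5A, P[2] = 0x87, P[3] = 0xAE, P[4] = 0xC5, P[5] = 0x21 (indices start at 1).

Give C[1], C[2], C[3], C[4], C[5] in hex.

C[1] = 0xAD, C[2] = 0x71, C[3] = 0x67, C[4] = 0x0D, C[5] = 0xEA

CTR encryption: S_i = E(K, T_i) where T_i is the counter for block i; C_i = P_i ⊕ S_i.
C[1]: T = 0x1E, S = E(K, T) = 0xF7; 0x5A ⊕ 0xF7 = 0xAD.
C[2]: T = 0x1F, S = E(K, T) = 0xF6; 0x87 ⊕ 0xF6 = 0x71.
C[3]: T = 0x20, S = E(K, T) = 0xC9; 0xAE ⊕ 0xC9 = 0x67.
C[4]: T = 0x21, S = E(K, T) = 0xC8; 0xC5 ⊕ 0xC8 = 0x0D.
C[5]: T = 0x22, S = E(K, T) = 0xCB; 0x21 ⊕ 0xCB = 0xEA.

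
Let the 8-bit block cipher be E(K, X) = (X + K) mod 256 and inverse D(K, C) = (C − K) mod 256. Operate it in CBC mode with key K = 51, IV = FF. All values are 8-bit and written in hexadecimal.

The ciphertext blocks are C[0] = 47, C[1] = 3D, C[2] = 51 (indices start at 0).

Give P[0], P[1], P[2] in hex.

P[0] = 09, P[1] = AB, P[2] = 3D

CBC decryption: P_i = D(K, C_i) ⊕ C_{i−1}, with C_{−1} = IV.
P[0]: D(K, 47) = F6; F6 ⊕ FF = 09.
P[1]: D(K, 3D) = EC; EC ⊕ 47 = AB.
P[2]: D(K, 51) = 00; 00 ⊕ 3D = 3D.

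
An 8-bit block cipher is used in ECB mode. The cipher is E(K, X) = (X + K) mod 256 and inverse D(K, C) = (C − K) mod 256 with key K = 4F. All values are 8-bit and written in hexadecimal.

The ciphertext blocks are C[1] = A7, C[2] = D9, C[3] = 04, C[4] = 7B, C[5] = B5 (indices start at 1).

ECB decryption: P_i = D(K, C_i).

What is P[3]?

P[3] = B5

P[3]: D(K, 04) = B5.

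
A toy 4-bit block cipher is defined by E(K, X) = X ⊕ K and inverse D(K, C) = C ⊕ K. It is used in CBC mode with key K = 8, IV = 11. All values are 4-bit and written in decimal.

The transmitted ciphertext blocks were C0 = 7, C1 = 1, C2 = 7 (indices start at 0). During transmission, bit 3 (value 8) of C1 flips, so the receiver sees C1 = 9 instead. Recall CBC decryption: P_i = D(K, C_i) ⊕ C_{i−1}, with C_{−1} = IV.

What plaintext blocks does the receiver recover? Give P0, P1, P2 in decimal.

P0 = 4, P1 = 6, P2 = 6

Only C1 changed, to 9. In CBC, a change in C_i garbles P_i and flips the same bit in P_{i+1}. Decrypting the received ciphertext:
P0: D(K, 7) = 15; 15 ⊕ 11 = 4.
P1: D(K, 9) = 1; 1 ⊕ 7 = 6.
P2: D(K, 7) = 15; 15 ⊕ 9 = 6.
Blocks that differ from the original plaintext: P1, P2.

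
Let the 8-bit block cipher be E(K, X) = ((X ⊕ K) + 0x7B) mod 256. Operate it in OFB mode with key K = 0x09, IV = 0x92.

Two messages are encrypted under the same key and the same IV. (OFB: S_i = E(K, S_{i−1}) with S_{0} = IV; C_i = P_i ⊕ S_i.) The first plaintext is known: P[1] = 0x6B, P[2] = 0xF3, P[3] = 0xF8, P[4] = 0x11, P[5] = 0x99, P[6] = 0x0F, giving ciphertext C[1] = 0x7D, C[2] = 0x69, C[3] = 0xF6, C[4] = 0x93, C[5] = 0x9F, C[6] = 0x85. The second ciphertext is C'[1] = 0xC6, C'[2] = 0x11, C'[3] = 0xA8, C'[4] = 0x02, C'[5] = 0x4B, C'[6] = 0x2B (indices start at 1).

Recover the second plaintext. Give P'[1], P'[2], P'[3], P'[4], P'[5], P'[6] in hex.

P'[1] = 0xD0, P'[2] = 0x8B, P'[3] = 0xA6, P'[4] = 0x80, P'[5] = 0x4D, P'[6] = 0xA1

In OFB with a reused IV, both messages share the same keystream S_i, so C_i ⊕ C'_i = P_i ⊕ P'_i and thus P'_i = P_i ⊕ C_i ⊕ C'_i.
P'[1]: 0x6B ⊕ 0x7D ⊕ 0xC6 = 0xD0.
P'[2]: 0xF3 ⊕ 0x69 ⊕ 0x11 = 0x8B.
P'[3]: 0xF8 ⊕ 0xF6 ⊕ 0xA8 = 0xA6.
P'[4]: 0x11 ⊕ 0x93 ⊕ 0x02 = 0x80.
P'[5]: 0x99 ⊕ 0x9F ⊕ 0x4B = 0x4D.
P'[6]: 0x0F ⊕ 0x85 ⊕ 0x2B = 0xA1.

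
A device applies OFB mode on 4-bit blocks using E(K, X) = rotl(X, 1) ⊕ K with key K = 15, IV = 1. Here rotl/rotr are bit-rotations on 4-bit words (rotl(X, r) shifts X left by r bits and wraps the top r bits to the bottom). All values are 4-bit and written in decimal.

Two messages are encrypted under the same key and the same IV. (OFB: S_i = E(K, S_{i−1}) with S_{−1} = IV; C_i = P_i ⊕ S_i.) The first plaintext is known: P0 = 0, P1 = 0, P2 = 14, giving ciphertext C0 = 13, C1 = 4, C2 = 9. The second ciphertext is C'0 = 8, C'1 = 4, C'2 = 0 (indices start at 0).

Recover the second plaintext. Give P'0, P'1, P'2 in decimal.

P'0 = 5, P'1 = 0, P'2 = 7

In OFB with a reused IV, both messages share the same keystream S_i, so C_i ⊕ C'_i = P_i ⊕ P'_i and thus P'_i = P_i ⊕ C_i ⊕ C'_i.
P'0: 0 ⊕ 13 ⊕ 8 = 5.
P'1: 0 ⊕ 4 ⊕ 4 = 0.
P'2: 14 ⊕ 9 ⊕ 0 = 7.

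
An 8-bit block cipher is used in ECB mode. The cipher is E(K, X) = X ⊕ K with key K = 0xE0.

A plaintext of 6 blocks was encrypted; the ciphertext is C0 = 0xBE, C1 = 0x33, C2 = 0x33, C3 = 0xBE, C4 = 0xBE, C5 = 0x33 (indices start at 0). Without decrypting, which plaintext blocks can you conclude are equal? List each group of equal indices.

P0 = P3 = P4; P1 = P2 = P5

ECB encrypts each block independently with the same key, so equal ciphertext blocks imply equal plaintext blocks.
C0 = C3 = C4 = 0xBE, so P0 = P3 = P4.
C1 = C2 = C5 = 0x33, so P1 = P2 = P5.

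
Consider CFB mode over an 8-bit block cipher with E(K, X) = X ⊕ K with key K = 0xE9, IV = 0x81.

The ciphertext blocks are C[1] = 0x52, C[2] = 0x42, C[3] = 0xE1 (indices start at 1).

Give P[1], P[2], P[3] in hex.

CFB decryption: P_i = C_i ⊕ E(K, C_{i−1}), with C_{0} = IV.
P[1]: E(K, 0x81) = 0x68; 0x52 ⊕ 0x68 = 0x3A.
P[2]: E(K, 0x52) = 0xBB; 0x42 ⊕ 0xBB = 0xF9.
P[3]: E(K, 0x42) = 0xAB; 0xE1 ⊕ 0xAB = 0x4A.

P[1] = 0x3A, P[2] = 0xF9, P[3] = 0x4A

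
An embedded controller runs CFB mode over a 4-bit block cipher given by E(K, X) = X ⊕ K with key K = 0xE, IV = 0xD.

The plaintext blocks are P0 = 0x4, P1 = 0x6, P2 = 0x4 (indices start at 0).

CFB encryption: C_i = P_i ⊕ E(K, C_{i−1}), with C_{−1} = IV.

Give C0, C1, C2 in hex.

C0 = 0x7, C1 = 0xF, C2 = 0x5

C0: E(K, 0xD) = 0x3; 0x4 ⊕ 0x3 = 0x7.
C1: E(K, 0x7) = 0x9; 0x6 ⊕ 0x9 = 0xF.
C2: E(K, 0xF) = 0x1; 0x4 ⊕ 0x1 = 0x5.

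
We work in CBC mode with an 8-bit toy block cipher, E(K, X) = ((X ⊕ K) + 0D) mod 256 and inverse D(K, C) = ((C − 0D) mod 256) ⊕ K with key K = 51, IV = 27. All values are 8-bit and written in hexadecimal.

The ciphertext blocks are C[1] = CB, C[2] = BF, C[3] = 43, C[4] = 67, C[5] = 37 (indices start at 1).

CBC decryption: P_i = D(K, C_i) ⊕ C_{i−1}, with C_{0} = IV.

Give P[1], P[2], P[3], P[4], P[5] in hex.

P[1] = C8, P[2] = 28, P[3] = D8, P[4] = 48, P[5] = 1C

P[1]: D(K, CB) = EF; EF ⊕ 27 = C8.
P[2]: D(K, BF) = E3; E3 ⊕ CB = 28.
P[3]: D(K, 43) = 67; 67 ⊕ BF = D8.
P[4]: D(K, 67) = 0B; 0B ⊕ 43 = 48.
P[5]: D(K, 37) = 7B; 7B ⊕ 67 = 1C.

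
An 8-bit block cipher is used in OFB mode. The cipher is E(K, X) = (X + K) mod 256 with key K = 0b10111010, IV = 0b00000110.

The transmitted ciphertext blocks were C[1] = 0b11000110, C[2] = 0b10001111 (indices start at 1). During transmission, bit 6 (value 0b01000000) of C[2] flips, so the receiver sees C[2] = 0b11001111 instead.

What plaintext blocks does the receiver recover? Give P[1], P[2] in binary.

P[1] = 0b00000110, P[2] = 0b10110101

OFB decryption: S_i = E(K, S_{i−1}) with S_{0} = IV; P_i = C_i ⊕ S_i.
Only C[2] changed, to 0b11001111. In OFB, a change in C_i flips the same bit in P_i only; the keystream is unaffected. Decrypting the received ciphertext:
P[1]: S = E(K, 0b00000110) = 0b11000000; 0b11000110 ⊕ 0b11000000 = 0b00000110.
P[2]: S = E(K, 0b11000000) = 0b01111010; 0b11001111 ⊕ 0b01111010 = 0b10110101.
Blocks that differ from the original plaintext: P[2].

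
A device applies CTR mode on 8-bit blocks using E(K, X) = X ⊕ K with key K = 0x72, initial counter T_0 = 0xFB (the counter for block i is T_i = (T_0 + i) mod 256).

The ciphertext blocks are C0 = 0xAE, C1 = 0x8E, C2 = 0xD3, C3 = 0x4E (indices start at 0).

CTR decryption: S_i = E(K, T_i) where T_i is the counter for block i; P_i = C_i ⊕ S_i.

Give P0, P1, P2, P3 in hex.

P0: T = 0xFB, S = E(K, T) = 0x89; 0xAE ⊕ 0x89 = 0x27.
P1: T = 0xFC, S = E(K, T) = 0x8E; 0x8E ⊕ 0x8E = 0x00.
P2: T = 0xFD, S = E(K, T) = 0x8F; 0xD3 ⊕ 0x8F = 0x5C.
P3: T = 0xFE, S = E(K, T) = 0x8C; 0x4E ⊕ 0x8C = 0xC2.

P0 = 0x27, P1 = 0x00, P2 = 0x5C, P3 = 0xC2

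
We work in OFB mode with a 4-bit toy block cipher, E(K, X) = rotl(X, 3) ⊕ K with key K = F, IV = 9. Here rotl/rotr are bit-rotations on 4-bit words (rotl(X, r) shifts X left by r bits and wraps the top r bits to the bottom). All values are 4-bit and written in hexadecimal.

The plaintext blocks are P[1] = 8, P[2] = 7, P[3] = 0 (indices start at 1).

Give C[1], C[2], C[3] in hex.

C[1] = B, C[2] = 1, C[3] = C

OFB encryption: S_i = E(K, S_{i−1}) with S_{0} = IV; C_i = P_i ⊕ S_i.
C[1]: S = E(K, 9) = 3; 8 ⊕ 3 = B.
C[2]: S = E(K, 3) = 6; 7 ⊕ 6 = 1.
C[3]: S = E(K, 6) = C; 0 ⊕ C = C.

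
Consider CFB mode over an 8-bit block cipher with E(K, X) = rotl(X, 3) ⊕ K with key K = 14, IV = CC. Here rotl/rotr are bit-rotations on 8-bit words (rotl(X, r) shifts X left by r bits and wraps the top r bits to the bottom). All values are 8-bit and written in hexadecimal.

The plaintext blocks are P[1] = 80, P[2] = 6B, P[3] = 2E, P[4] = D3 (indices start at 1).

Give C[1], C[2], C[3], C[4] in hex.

C[1] = F2, C[2] = E8, C[3] = 7D, C[4] = 2C

CFB encryption: C_i = P_i ⊕ E(K, C_{i−1}), with C_{0} = IV.
C[1]: E(K, CC) = 72; 80 ⊕ 72 = F2.
C[2]: E(K, F2) = 83; 6B ⊕ 83 = E8.
C[3]: E(K, E8) = 53; 2E ⊕ 53 = 7D.
C[4]: E(K, 7D) = FF; D3 ⊕ FF = 2C.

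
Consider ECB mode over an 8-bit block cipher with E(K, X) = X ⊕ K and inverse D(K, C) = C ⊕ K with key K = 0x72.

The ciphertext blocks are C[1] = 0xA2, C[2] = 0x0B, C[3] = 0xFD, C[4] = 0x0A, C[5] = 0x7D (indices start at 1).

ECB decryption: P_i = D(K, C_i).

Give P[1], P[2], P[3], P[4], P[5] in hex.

P[1] = 0xD0, P[2] = 0x79, P[3] = 0x8F, P[4] = 0x78, P[5] = 0x0F

P[1]: D(K, 0xA2) = 0xD0.
P[2]: D(K, 0x0B) = 0x79.
P[3]: D(K, 0xFD) = 0x8F.
P[4]: D(K, 0x0A) = 0x78.
P[5]: D(K, 0x7D) = 0x0F.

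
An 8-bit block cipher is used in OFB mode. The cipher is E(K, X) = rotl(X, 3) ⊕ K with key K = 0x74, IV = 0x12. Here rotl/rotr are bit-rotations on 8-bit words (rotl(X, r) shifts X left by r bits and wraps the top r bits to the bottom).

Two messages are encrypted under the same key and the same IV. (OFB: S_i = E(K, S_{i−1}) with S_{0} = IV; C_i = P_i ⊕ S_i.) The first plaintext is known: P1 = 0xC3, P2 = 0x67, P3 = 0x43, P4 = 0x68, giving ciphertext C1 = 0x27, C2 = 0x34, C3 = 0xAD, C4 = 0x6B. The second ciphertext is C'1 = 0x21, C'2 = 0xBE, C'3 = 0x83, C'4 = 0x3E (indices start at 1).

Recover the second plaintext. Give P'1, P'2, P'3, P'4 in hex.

P'1 = 0xC5, P'2 = 0xED, P'3 = 0x6D, P'4 = 0x3D

In OFB with a reused IV, both messages share the same keystream S_i, so C_i ⊕ C'_i = P_i ⊕ P'_i and thus P'_i = P_i ⊕ C_i ⊕ C'_i.
P'1: 0xC3 ⊕ 0x27 ⊕ 0x21 = 0xC5.
P'2: 0x67 ⊕ 0x34 ⊕ 0xBE = 0xED.
P'3: 0x43 ⊕ 0xAD ⊕ 0x83 = 0x6D.
P'4: 0x68 ⊕ 0x6B ⊕ 0x3E = 0x3D.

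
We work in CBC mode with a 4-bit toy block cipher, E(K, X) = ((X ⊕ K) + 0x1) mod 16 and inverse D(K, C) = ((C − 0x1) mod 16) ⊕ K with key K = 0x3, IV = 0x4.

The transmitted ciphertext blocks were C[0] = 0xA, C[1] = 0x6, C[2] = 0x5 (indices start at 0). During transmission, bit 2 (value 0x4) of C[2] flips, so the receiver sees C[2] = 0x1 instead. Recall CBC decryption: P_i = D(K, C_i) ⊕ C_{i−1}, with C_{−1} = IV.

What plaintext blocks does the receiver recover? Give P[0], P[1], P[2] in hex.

Only C[2] changed, to 0x1. In CBC, a change in C_i garbles P_i and flips the same bit in P_{i+1}. Decrypting the received ciphertext:
P[0]: D(K, 0xA) = 0xA; 0xA ⊕ 0x4 = 0xE.
P[1]: D(K, 0x6) = 0x6; 0x6 ⊕ 0xA = 0xC.
P[2]: D(K, 0x1) = 0x3; 0x3 ⊕ 0x6 = 0x5.
Blocks that differ from the original plaintext: P[2].

P[0] = 0xE, P[1] = 0xC, P[2] = 0x5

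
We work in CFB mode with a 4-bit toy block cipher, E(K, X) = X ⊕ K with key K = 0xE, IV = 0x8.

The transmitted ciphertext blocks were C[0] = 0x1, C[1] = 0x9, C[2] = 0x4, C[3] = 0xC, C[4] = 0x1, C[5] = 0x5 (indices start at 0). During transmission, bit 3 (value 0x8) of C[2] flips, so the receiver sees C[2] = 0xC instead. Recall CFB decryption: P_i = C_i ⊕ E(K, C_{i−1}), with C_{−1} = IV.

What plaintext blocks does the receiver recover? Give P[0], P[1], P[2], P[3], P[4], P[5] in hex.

Only C[2] changed, to 0xC. In CFB, a change in C_i flips the same bit in P_i and garbles P_{i+1}. Decrypting the received ciphertext:
P[0]: E(K, 0x8) = 0x6; 0x1 ⊕ 0x6 = 0x7.
P[1]: E(K, 0x1) = 0xF; 0x9 ⊕ 0xF = 0x6.
P[2]: E(K, 0x9) = 0x7; 0xC ⊕ 0x7 = 0xB.
P[3]: E(K, 0xC) = 0x2; 0xC ⊕ 0x2 = 0xE.
P[4]: E(K, 0xC) = 0x2; 0x1 ⊕ 0x2 = 0x3.
P[5]: E(K, 0x1) = 0xF; 0x5 ⊕ 0xF = 0xA.
Blocks that differ from the original plaintext: P[2], P[3].

P[0] = 0x7, P[1] = 0x6, P[2] = 0xB, P[3] = 0xE, P[4] = 0x3, P[5] = 0xA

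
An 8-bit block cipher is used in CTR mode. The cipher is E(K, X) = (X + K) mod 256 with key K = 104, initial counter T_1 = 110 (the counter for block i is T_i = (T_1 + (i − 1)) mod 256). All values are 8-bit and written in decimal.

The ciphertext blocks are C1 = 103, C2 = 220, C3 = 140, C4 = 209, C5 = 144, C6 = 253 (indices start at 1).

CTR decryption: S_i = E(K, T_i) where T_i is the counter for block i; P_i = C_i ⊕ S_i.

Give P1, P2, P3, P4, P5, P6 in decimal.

P1 = 177, P2 = 11, P3 = 84, P4 = 8, P5 = 74, P6 = 38

P1: T = 110, S = E(K, T) = 214; 103 ⊕ 214 = 177.
P2: T = 111, S = E(K, T) = 215; 220 ⊕ 215 = 11.
P3: T = 112, S = E(K, T) = 216; 140 ⊕ 216 = 84.
P4: T = 113, S = E(K, T) = 217; 209 ⊕ 217 = 8.
P5: T = 114, S = E(K, T) = 218; 144 ⊕ 218 = 74.
P6: T = 115, S = E(K, T) = 219; 253 ⊕ 219 = 38.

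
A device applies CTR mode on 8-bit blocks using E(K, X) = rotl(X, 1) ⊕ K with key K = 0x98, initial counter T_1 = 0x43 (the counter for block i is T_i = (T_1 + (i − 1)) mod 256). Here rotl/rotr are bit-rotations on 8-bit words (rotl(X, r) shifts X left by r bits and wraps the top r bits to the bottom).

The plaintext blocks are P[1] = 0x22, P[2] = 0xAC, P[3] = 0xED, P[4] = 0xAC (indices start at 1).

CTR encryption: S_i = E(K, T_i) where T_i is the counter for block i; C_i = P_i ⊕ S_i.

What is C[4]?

C[4] = 0xB8

C[1]: T = 0x43, S = E(K, T) = 0x1E; 0x22 ⊕ 0x1E = 0x3C.
C[2]: T = 0x44, S = E(K, T) = 0x10; 0xAC ⊕ 0x10 = 0xBC.
C[3]: T = 0x45, S = E(K, T) = 0x12; 0xED ⊕ 0x12 = 0xFF.
C[4]: T = 0x46, S = E(K, T) = 0x14; 0xAC ⊕ 0x14 = 0xB8.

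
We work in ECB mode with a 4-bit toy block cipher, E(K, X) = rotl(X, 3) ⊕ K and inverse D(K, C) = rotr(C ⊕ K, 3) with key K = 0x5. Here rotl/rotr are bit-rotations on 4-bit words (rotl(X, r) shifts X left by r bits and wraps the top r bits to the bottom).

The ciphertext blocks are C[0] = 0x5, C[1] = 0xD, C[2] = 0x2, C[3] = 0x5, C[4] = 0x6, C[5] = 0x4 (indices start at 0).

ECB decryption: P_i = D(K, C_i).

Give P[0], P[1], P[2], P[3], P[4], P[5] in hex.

P[0]: D(K, 0x5) = 0x0.
P[1]: D(K, 0xD) = 0x1.
P[2]: D(K, 0x2) = 0xE.
P[3]: D(K, 0x5) = 0x0.
P[4]: D(K, 0x6) = 0x6.
P[5]: D(K, 0x4) = 0x2.

P[0] = 0x0, P[1] = 0x1, P[2] = 0xE, P[3] = 0x0, P[4] = 0x6, P[5] = 0x2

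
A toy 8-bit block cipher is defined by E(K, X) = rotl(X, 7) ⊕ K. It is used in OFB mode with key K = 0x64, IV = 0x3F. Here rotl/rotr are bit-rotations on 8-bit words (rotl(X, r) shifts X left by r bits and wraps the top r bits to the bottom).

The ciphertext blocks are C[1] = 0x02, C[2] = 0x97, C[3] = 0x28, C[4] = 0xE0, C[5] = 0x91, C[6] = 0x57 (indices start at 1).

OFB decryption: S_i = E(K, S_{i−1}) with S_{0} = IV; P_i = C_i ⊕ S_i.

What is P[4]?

P[4] = 0xD0

P[1]: S = E(K, 0x3F) = 0xFB; 0x02 ⊕ 0xFB = 0xF9.
P[2]: S = E(K, 0xFB) = 0x99; 0x97 ⊕ 0x99 = 0x0E.
P[3]: S = E(K, 0x99) = 0xA8; 0x28 ⊕ 0xA8 = 0x80.
P[4]: S = E(K, 0xA8) = 0x30; 0xE0 ⊕ 0x30 = 0xD0.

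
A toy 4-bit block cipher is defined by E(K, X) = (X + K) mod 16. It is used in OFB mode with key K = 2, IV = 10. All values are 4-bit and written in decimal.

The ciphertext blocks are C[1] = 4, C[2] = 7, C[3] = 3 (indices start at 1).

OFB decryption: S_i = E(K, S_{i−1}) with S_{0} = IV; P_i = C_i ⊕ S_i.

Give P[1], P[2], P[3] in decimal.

P[1] = 8, P[2] = 9, P[3] = 3

P[1]: S = E(K, 10) = 12; 4 ⊕ 12 = 8.
P[2]: S = E(K, 12) = 14; 7 ⊕ 14 = 9.
P[3]: S = E(K, 14) = 0; 3 ⊕ 0 = 3.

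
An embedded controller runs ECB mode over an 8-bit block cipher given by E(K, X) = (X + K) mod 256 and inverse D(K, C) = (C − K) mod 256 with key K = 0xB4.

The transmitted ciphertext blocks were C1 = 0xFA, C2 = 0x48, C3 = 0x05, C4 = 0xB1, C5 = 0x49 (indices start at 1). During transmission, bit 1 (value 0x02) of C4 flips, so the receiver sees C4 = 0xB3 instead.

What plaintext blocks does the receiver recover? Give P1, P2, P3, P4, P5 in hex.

ECB decryption: P_i = D(K, C_i).
Only C4 changed, to 0xB3. In ECB, a change in C_i affects only P_i. Decrypting the received ciphertext:
P1: D(K, 0xFA) = 0x46.
P2: D(K, 0x48) = 0x94.
P3: D(K, 0x05) = 0x51.
P4: D(K, 0xB3) = 0xFF.
P5: D(K, 0x49) = 0x95.
Blocks that differ from the original plaintext: P4.

P1 = 0x46, P2 = 0x94, P3 = 0x51, P4 = 0xFF, P5 = 0x95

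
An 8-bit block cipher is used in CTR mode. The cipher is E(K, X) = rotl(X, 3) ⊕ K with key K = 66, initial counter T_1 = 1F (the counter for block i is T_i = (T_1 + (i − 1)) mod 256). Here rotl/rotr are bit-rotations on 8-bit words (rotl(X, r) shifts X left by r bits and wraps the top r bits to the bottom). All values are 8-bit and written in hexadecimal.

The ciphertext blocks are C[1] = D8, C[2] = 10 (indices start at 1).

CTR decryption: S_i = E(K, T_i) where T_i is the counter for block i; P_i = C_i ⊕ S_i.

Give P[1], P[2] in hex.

P[1]: T = 1F, S = E(K, T) = 9E; D8 ⊕ 9E = 46.
P[2]: T = 20, S = E(K, T) = 67; 10 ⊕ 67 = 77.

P[1] = 46, P[2] = 77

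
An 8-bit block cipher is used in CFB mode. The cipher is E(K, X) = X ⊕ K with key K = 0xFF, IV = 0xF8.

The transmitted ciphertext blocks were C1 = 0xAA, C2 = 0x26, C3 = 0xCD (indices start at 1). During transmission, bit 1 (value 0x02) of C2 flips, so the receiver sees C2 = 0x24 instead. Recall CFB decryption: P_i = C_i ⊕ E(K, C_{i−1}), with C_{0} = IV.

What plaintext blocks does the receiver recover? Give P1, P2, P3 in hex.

Only C2 changed, to 0x24. In CFB, a change in C_i flips the same bit in P_i and garbles P_{i+1}. Decrypting the received ciphertext:
P1: E(K, 0xF8) = 0x07; 0xAA ⊕ 0x07 = 0xAD.
P2: E(K, 0xAA) = 0x55; 0x24 ⊕ 0x55 = 0x71.
P3: E(K, 0x24) = 0xDB; 0xCD ⊕ 0xDB = 0x16.
Blocks that differ from the original plaintext: P2, P3.

P1 = 0xAD, P2 = 0x71, P3 = 0x16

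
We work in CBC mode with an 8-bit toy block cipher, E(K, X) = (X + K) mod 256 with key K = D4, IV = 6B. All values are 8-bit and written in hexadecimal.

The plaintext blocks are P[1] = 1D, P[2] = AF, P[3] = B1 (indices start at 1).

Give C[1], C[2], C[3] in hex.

C[1] = 4A, C[2] = B9, C[3] = DC

CBC encryption: C_i = E(K, P_i ⊕ C_{i−1}), with C_{0} = IV.
C[1]: P[1] ⊕ 6B = 76; E(K, 76) = 4A.
C[2]: P[2] ⊕ 4A = E5; E(K, E5) = B9.
C[3]: P[3] ⊕ B9 = 08; E(K, 08) = DC.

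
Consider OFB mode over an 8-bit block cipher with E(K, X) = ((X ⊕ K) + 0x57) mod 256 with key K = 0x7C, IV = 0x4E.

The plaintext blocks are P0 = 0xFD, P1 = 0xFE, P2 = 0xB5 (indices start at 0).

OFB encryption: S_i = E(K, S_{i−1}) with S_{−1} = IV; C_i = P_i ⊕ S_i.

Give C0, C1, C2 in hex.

C0: S = E(K, 0x4E) = 0x89; 0xFD ⊕ 0x89 = 0x74.
C1: S = E(K, 0x89) = 0x4C; 0xFE ⊕ 0x4C = 0xB2.
C2: S = E(K, 0x4C) = 0x87; 0xB5 ⊕ 0x87 = 0x32.

C0 = 0x74, C1 = 0xB2, C2 = 0x32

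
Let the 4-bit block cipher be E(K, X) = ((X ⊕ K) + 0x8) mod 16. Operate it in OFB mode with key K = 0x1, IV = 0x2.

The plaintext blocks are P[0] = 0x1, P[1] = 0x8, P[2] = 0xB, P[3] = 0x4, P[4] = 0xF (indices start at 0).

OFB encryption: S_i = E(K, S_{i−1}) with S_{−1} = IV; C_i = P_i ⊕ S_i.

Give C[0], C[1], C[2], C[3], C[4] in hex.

C[0] = 0xA, C[1] = 0xA, C[2] = 0x0, C[3] = 0x6, C[4] = 0x4

C[0]: S = E(K, 0x2) = 0xB; 0x1 ⊕ 0xB = 0xA.
C[1]: S = E(K, 0xB) = 0x2; 0x8 ⊕ 0x2 = 0xA.
C[2]: S = E(K, 0x2) = 0xB; 0xB ⊕ 0xB = 0x0.
C[3]: S = E(K, 0xB) = 0x2; 0x4 ⊕ 0x2 = 0x6.
C[4]: S = E(K, 0x2) = 0xB; 0xF ⊕ 0xB = 0x4.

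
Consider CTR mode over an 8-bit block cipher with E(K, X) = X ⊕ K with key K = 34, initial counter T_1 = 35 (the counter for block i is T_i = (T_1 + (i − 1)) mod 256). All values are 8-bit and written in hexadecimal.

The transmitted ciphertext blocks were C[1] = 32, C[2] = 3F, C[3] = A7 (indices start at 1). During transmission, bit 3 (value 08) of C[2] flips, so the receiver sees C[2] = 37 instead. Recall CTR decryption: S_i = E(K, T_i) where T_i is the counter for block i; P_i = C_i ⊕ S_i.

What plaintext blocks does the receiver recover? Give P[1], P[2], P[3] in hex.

Only C[2] changed, to 37. In CTR, a change in C_i flips the same bit in P_i only; the keystream is unaffected. Decrypting the received ciphertext:
P[1]: T = 35, S = E(K, T) = 01; 32 ⊕ 01 = 33.
P[2]: T = 36, S = E(K, T) = 02; 37 ⊕ 02 = 35.
P[3]: T = 37, S = E(K, T) = 03; A7 ⊕ 03 = A4.
Blocks that differ from the original plaintext: P[2].

P[1] = 33, P[2] = 35, P[3] = A4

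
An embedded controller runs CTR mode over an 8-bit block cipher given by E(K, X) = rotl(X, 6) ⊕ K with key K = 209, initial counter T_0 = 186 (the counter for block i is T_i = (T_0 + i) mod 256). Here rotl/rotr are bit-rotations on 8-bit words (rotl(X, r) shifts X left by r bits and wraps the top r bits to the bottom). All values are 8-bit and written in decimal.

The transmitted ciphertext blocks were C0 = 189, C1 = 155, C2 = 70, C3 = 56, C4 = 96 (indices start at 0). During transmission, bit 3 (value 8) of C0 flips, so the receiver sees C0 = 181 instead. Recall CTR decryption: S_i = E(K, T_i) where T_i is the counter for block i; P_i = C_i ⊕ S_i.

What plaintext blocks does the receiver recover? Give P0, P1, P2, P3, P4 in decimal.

P0 = 202, P1 = 164, P2 = 184, P3 = 134, P4 = 30

Only C0 changed, to 181. In CTR, a change in C_i flips the same bit in P_i only; the keystream is unaffected. Decrypting the received ciphertext:
P0: T = 186, S = E(K, T) = 127; 181 ⊕ 127 = 202.
P1: T = 187, S = E(K, T) = 63; 155 ⊕ 63 = 164.
P2: T = 188, S = E(K, T) = 254; 70 ⊕ 254 = 184.
P3: T = 189, S = E(K, T) = 190; 56 ⊕ 190 = 134.
P4: T = 190, S = E(K, T) = 126; 96 ⊕ 126 = 30.
Blocks that differ from the original plaintext: P0.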